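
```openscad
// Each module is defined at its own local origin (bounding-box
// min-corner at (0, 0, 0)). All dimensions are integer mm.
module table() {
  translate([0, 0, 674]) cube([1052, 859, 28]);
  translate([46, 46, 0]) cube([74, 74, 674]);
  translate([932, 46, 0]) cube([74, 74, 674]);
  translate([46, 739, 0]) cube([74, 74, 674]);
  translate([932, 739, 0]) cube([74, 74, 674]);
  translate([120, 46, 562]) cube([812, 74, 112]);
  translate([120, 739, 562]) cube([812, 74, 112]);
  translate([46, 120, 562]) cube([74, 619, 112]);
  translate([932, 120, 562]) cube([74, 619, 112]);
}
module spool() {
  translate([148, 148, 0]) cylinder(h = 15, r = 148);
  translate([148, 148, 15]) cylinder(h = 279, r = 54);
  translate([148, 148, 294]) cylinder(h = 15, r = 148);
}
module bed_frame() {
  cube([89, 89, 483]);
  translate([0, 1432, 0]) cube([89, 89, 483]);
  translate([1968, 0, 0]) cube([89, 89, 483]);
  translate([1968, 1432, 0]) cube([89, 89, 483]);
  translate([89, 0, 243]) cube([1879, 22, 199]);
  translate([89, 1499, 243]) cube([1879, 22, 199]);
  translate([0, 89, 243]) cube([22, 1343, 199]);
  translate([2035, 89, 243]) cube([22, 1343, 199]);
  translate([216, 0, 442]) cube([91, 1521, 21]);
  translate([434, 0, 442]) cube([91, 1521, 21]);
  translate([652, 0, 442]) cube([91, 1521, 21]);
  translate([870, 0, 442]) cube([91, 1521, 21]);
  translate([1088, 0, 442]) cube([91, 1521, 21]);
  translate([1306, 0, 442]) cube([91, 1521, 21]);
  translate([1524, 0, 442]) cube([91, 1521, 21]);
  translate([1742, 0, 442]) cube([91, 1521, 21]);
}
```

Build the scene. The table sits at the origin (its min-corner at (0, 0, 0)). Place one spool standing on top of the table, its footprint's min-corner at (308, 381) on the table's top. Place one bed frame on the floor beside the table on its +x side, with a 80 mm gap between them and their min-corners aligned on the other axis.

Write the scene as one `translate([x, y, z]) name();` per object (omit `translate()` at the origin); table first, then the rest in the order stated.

table();
translate([308, 381, 702]) spool();
translate([1132, 0, 0]) bed_frame();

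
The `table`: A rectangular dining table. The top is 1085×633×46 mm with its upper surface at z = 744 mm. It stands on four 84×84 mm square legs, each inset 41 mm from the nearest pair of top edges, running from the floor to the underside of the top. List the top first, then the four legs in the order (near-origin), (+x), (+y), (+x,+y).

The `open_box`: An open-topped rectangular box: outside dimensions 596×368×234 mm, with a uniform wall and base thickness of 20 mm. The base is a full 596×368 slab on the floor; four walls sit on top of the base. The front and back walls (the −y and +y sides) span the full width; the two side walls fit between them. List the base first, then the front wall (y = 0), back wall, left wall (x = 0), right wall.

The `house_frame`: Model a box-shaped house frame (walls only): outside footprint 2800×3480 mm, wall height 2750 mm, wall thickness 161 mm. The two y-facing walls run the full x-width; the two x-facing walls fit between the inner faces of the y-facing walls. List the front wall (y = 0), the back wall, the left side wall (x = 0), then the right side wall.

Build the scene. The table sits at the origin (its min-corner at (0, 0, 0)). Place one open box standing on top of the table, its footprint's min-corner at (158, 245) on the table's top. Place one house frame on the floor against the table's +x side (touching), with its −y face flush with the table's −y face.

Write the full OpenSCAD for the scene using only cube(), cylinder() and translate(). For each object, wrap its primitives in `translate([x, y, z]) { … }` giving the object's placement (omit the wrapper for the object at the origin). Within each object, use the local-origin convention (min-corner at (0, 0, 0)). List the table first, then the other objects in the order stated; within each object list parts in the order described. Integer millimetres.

translate([0, 0, 698]) cube([1085, 633, 46]);
translate([41, 41, 0]) cube([84, 84, 698]);
translate([960, 41, 0]) cube([84, 84, 698]);
translate([41, 508, 0]) cube([84, 84, 698]);
translate([960, 508, 0]) cube([84, 84, 698]);
translate([158, 245, 744]) {
  cube([596, 368, 20]);
  translate([0, 0, 20]) cube([596, 20, 214]);
  translate([0, 348, 20]) cube([596, 20, 214]);
  translate([0, 20, 20]) cube([20, 328, 214]);
  translate([576, 20, 20]) cube([20, 328, 214]);
}
translate([1085, 0, 0]) {
  cube([2800, 161, 2750]);
  translate([0, 3319, 0]) cube([2800, 161, 2750]);
  translate([0, 161, 0]) cube([161, 3158, 2750]);
  translate([2639, 161, 0]) cube([161, 3158, 2750]);
}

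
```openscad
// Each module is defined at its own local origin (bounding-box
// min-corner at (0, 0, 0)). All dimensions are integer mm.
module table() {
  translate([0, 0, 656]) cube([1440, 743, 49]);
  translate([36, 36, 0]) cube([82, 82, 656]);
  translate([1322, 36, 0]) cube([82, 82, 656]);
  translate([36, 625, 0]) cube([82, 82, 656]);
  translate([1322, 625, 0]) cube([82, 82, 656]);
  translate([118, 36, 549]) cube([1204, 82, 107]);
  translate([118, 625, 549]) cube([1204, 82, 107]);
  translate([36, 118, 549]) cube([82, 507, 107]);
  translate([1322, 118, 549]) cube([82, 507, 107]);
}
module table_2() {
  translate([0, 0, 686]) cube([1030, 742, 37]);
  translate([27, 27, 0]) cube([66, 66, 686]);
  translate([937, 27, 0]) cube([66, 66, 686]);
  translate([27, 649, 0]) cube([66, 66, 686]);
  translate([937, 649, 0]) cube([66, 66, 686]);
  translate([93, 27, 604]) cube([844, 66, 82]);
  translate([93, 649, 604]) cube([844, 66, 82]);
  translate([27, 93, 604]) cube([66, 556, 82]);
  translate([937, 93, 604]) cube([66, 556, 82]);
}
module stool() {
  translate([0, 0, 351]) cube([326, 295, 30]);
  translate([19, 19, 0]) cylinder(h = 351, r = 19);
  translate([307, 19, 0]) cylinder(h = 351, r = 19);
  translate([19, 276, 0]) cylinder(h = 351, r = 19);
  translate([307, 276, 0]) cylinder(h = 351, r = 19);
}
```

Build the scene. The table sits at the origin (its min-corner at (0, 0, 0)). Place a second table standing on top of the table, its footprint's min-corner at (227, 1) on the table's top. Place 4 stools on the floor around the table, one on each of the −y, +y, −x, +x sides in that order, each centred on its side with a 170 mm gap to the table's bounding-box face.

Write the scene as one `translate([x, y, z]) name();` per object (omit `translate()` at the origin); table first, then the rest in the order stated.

table();
translate([227, 1, 705]) table_2();
translate([557, -465, 0]) stool();
translate([557, 913, 0]) stool();
translate([-496, 224, 0]) stool();
translate([1610, 224, 0]) stool();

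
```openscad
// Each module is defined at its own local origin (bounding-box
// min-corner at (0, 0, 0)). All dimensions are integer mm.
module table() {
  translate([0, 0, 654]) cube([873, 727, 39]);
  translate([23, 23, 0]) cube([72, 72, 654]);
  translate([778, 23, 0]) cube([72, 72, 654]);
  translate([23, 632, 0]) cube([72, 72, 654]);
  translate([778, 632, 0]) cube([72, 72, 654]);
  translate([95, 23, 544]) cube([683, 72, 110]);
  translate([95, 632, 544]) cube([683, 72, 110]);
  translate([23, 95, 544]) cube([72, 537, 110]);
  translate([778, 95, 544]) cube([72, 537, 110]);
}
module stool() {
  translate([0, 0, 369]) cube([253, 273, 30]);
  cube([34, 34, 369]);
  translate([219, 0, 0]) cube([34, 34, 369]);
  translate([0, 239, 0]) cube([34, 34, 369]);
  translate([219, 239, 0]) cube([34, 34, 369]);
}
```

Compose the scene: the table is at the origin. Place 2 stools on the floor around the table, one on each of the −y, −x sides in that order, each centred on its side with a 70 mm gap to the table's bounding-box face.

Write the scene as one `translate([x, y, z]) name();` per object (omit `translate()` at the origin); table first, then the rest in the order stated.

table();
translate([310, -343, 0]) stool();
translate([-323, 227, 0]) stool();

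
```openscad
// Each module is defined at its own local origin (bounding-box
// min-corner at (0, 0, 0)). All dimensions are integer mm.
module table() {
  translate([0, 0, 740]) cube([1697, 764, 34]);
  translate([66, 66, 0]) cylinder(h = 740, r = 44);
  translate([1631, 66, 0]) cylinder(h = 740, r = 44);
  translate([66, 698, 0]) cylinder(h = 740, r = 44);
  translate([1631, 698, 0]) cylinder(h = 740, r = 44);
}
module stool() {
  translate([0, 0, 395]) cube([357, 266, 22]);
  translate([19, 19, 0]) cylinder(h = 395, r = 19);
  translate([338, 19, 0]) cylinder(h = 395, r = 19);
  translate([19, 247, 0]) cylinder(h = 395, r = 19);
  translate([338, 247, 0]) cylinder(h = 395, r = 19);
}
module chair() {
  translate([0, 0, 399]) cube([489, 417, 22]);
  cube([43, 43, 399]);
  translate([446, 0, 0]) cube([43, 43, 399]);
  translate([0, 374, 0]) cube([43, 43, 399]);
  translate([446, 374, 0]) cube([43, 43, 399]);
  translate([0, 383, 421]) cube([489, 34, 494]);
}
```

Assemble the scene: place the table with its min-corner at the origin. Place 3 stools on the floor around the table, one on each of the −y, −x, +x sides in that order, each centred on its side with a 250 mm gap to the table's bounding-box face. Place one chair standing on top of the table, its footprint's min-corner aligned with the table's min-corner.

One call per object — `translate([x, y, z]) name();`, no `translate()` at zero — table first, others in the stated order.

table();
translate([670, -516, 0]) stool();
translate([-607, 249, 0]) stool();
translate([1947, 249, 0]) stool();
translate([0, 0, 774]) chair();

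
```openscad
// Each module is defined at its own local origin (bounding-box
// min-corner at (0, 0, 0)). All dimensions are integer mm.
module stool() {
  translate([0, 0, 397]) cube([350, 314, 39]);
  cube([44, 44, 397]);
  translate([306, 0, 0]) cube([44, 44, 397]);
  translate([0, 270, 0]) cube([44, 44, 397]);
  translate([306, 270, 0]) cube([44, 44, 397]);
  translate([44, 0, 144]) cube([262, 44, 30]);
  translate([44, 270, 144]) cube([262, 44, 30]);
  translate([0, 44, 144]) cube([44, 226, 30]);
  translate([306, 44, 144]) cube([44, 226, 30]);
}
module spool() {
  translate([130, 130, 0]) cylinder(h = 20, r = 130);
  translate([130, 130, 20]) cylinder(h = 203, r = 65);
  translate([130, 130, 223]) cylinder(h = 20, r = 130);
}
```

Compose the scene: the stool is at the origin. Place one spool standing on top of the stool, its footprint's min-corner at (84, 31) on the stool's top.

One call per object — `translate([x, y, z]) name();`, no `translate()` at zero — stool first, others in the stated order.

stool();
translate([84, 31, 436]) spool();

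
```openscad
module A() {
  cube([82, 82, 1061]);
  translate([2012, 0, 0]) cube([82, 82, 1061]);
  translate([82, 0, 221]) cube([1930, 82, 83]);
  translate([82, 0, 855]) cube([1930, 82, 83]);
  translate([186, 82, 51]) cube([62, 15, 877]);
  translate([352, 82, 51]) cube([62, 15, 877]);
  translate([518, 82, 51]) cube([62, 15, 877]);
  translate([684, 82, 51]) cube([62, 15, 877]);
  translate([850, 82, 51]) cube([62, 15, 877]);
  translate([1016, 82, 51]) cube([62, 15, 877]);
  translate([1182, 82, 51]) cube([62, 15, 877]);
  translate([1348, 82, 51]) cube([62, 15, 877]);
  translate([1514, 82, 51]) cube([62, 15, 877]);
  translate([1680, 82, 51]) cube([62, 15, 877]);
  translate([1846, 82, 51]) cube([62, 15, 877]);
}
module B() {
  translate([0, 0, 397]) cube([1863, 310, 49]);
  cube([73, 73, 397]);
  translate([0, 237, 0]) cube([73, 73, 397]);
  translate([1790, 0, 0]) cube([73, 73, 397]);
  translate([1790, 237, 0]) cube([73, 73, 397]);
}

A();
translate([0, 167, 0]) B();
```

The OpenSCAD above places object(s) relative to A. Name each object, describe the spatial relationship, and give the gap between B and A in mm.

The bench's nearest face is 70 mm from the fence section's +y face.

A is a fence section. B is a bench. The bench is on the floor beside the fence section on its +y side. The gap between the bench and the fence section is 70 mm.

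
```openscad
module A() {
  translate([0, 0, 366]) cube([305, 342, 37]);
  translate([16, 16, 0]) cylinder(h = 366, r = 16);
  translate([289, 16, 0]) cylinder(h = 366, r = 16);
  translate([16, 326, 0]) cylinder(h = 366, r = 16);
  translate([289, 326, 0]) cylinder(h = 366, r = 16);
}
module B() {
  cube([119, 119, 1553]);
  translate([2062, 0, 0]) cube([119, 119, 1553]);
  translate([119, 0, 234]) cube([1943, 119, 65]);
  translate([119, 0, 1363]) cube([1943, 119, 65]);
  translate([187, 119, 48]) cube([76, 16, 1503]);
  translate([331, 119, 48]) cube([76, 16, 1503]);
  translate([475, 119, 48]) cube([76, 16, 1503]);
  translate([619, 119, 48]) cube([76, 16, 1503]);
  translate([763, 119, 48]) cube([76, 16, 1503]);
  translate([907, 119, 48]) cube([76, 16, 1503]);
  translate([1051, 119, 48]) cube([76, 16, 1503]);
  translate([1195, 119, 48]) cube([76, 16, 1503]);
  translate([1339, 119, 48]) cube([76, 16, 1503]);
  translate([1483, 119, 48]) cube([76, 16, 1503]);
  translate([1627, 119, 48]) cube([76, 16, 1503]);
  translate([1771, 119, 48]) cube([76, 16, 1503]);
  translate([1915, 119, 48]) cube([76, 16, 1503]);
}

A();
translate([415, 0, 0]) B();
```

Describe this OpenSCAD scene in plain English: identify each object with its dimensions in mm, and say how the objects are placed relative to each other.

A is a simple wooden stool: a rectangular seat 305 mm (x) by 342 mm (y), 37 mm thick, top face at z = 403 mm, on four round legs, each 32 mm in diameter. The legs rest on z = 0, each leg's axis is inset half a diameter from the nearest pair of seat edges (so the leg's bounding box is flush with the corner).

B is a fence section. Two 119×119 mm posts, 1553 mm tall, stand on the floor with a clear span of 1943 mm between their inner faces. Two horizontal rails of 119×65 mm section span the gap between the posts with their undersides at z = 234 mm and z = 1363 mm, flush with the posts' −y face. 13 pickets, each 76 mm wide, 16 mm thick and 1503 mm tall, are fixed to the +y face of the rails with their bottoms at z = 48 mm, evenly spaced across the span with equal gaps (rounded down to the nearest mm) at the −x end and between each pair — any rounding remainder accumulates at the +x end.

The fence section is on the floor beside the stool on its +x side.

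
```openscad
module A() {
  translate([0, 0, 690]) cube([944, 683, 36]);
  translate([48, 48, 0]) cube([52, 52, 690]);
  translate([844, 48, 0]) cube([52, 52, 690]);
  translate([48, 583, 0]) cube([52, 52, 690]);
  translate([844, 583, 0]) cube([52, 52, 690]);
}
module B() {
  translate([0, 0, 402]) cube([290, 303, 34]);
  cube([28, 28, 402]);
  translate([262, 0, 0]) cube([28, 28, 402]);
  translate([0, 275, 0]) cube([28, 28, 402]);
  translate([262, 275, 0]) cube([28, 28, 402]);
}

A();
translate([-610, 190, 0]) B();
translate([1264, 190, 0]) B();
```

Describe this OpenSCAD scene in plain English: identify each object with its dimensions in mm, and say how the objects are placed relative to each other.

A is a table with a 944×683 mm rectangular top, 36 mm thick, top surface at z = 726 mm, supported by four 52×52 mm square legs, each inset 48 mm from the nearest pair of top edges, running from the floor.

B is a four-legged stool. The seat is 290×303 mm, 34 mm thick, top at z = 436 mm. It stands on four square legs, each 28×28 mm in cross-section, from z = 0 to the seat underside, each flush with a corner of the seat.

Two stools sit around the table at the −x, +x sides.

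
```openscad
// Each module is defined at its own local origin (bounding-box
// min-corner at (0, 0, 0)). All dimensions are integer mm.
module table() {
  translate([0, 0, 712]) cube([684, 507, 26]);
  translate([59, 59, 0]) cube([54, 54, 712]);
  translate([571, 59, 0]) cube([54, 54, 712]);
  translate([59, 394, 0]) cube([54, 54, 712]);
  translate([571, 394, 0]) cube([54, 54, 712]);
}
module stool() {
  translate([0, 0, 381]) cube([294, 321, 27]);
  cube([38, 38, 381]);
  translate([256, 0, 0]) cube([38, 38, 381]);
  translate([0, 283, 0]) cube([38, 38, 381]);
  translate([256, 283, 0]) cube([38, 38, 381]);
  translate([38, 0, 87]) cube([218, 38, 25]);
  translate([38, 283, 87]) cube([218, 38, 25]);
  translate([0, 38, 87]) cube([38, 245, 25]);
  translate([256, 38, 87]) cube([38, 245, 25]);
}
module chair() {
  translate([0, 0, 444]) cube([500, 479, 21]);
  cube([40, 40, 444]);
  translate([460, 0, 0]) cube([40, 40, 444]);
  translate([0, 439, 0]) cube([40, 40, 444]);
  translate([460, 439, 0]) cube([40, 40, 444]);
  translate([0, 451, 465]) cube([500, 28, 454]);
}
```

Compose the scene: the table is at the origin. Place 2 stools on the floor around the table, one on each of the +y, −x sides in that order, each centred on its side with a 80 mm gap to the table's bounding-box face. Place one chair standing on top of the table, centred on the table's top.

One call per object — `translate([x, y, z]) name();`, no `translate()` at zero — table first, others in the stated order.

table();
translate([195, 587, 0]) stool();
translate([-374, 93, 0]) stool();
translate([92, 14, 738]) chair();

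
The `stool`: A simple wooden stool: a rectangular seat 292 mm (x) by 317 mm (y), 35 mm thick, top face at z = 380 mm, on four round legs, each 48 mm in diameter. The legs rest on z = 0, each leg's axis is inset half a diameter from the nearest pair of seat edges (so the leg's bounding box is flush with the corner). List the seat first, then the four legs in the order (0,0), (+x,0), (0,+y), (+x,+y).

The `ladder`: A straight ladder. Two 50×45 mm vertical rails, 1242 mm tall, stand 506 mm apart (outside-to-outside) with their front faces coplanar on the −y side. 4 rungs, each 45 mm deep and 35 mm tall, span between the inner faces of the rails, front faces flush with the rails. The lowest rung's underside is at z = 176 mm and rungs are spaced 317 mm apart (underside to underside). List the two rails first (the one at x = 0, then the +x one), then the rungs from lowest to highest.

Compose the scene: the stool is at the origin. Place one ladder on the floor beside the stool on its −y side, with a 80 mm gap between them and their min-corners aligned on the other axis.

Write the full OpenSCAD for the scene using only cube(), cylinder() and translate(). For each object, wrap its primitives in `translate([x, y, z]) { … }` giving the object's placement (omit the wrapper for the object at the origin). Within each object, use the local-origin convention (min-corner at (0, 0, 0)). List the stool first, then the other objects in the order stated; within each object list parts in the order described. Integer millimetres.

translate([0, 0, 345]) cube([292, 317, 35]);
translate([24, 24, 0]) cylinder(h = 345, r = 24);
translate([268, 24, 0]) cylinder(h = 345, r = 24);
translate([24, 293, 0]) cylinder(h = 345, r = 24);
translate([268, 293, 0]) cylinder(h = 345, r = 24);
translate([0, -125, 0]) {
  cube([50, 45, 1242]);
  translate([456, 0, 0]) cube([50, 45, 1242]);
  translate([50, 0, 176]) cube([406, 45, 35]);
  translate([50, 0, 493]) cube([406, 45, 35]);
  translate([50, 0, 810]) cube([406, 45, 35]);
  translate([50, 0, 1127]) cube([406, 45, 35]);
}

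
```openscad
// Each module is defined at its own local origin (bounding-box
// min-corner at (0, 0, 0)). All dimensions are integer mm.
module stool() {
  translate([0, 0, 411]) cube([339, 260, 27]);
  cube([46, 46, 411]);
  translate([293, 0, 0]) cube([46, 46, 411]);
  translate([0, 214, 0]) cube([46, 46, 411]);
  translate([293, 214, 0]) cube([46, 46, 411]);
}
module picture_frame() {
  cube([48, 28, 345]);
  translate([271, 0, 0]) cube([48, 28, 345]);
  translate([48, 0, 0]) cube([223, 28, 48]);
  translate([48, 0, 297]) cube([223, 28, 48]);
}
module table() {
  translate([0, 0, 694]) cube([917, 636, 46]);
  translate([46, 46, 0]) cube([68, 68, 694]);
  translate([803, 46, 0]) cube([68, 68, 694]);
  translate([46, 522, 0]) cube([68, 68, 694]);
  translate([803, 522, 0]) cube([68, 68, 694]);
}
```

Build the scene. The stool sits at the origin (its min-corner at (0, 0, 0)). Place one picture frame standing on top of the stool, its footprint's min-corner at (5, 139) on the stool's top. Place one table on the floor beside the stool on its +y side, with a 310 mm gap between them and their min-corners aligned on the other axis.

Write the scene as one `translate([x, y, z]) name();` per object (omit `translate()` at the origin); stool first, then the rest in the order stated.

stool();
translate([5, 139, 438]) picture_frame();
translate([0, 570, 0]) table();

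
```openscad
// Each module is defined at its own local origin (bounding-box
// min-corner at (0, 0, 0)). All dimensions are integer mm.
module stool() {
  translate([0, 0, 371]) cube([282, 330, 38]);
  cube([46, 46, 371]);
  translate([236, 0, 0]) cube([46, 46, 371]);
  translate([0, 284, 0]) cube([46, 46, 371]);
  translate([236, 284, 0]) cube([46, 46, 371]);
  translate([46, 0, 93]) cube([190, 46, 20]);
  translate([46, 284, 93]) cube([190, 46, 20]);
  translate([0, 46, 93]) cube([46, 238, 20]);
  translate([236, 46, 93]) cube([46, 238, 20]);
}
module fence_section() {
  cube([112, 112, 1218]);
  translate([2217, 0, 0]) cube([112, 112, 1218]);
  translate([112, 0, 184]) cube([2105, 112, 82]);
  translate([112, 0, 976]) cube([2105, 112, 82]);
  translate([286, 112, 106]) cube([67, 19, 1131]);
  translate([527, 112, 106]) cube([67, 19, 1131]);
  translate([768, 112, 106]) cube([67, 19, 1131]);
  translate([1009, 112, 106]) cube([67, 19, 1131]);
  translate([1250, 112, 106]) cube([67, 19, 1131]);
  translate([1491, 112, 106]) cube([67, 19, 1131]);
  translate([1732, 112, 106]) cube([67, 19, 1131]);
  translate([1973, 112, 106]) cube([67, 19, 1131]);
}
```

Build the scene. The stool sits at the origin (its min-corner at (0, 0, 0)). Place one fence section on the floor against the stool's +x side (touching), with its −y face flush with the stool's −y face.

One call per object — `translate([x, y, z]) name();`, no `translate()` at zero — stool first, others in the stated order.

stool();
translate([282, 0, 0]) fence_section();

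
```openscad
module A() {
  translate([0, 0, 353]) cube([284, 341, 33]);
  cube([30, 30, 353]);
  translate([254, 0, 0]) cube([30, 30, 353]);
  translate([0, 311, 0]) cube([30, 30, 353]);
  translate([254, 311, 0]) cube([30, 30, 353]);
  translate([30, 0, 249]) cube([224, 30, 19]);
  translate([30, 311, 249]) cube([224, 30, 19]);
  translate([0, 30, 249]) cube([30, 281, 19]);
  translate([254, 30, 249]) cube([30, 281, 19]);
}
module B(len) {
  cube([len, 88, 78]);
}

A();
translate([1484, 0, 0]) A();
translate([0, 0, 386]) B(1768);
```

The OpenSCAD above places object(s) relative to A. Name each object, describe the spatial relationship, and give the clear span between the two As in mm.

A is a stool. B is a beam. A beam spans the tops of two stools. The clear span between the two stools is 1200 mm.

Second stool starts at x = 1484; first ends at x = 284; clear span = 1484 − 284 = 1200 mm.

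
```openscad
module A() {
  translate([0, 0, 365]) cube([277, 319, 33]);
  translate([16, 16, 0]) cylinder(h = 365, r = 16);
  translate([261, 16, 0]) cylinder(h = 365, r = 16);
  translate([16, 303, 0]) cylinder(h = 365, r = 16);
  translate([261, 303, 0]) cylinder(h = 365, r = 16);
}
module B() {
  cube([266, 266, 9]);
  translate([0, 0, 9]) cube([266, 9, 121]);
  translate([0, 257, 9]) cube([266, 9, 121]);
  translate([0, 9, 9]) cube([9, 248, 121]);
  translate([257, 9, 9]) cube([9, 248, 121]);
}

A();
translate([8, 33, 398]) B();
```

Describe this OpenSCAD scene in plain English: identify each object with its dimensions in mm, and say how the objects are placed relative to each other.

A is a four-legged stool. The seat is a 277×319×33 mm slab whose top surface is at z = 398 mm; four round legs, each 32 mm in diameter, run from the floor (z = 0) to the underside of the seat, each leg's axis is inset half a diameter from the nearest pair of seat edges (so the leg's bounding box is flush with the corner).

B is an open-topped rectangular box: outside dimensions 266×266×130 mm, with a uniform wall and base thickness of 9 mm. The base is a full 266×266 slab on the floor; four walls sit on top of the base. The front and back walls (the −y and +y sides) span the full width; the two side walls fit between them.

The open box is on top of the stool.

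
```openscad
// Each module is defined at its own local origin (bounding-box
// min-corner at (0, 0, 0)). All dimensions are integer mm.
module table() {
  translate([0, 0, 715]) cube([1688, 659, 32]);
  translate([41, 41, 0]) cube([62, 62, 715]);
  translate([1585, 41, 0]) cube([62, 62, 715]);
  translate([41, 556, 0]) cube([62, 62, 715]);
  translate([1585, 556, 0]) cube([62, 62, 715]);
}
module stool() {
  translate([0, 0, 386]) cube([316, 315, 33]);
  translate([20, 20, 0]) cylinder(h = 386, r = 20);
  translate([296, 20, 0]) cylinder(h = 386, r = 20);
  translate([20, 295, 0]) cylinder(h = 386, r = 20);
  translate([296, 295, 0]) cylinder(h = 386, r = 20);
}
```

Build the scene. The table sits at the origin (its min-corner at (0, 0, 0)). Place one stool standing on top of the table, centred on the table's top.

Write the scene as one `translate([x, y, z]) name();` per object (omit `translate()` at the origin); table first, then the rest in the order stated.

table();
translate([686, 172, 747]) stool();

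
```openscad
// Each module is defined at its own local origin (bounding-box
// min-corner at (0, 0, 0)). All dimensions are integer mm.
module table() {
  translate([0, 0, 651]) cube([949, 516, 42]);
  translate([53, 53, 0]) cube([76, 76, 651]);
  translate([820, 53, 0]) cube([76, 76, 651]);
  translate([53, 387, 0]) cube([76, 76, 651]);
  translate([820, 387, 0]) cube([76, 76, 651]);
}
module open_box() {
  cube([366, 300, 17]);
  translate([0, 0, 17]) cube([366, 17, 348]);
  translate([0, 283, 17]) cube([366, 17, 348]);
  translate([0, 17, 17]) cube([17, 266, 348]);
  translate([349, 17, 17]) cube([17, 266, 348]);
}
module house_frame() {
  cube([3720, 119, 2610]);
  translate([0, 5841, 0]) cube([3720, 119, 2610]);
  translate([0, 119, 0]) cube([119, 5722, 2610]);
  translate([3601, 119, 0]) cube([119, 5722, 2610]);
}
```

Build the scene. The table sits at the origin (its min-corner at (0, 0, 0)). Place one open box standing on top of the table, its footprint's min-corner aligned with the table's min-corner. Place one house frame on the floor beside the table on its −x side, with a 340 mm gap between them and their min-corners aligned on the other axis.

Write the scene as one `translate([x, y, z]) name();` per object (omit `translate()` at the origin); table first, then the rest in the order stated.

table();
translate([0, 0, 693]) open_box();
translate([-4060, 0, 0]) house_frame();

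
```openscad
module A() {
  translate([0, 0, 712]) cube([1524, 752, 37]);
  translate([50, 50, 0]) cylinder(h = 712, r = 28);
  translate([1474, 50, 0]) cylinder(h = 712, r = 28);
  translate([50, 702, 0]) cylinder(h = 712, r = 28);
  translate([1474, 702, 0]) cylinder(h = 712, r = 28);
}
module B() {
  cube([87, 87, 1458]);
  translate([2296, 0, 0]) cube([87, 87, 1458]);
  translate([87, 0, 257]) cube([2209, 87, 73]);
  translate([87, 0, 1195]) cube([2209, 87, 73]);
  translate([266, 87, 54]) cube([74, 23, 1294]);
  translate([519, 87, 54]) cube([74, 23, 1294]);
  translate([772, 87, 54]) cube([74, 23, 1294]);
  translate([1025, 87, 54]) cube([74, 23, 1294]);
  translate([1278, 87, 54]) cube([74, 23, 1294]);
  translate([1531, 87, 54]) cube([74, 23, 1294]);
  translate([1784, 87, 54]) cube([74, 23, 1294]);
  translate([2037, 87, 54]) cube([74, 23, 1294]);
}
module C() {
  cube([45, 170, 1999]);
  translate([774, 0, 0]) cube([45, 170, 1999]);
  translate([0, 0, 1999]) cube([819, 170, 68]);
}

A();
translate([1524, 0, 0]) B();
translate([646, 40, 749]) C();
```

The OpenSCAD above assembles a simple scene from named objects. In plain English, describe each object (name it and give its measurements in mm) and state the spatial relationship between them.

A is a table: top 1524 mm (x) × 752 mm (y), 37 mm thick, upper face at z = 749 mm, on four round legs of 56 mm diameter, each leg's bounding box inset 22 mm from the nearest pair of top edges, running from z = 0 to the bottom of the top.

B is a fence section. Two 87×87 mm posts, 1458 mm tall, stand on the floor with a clear span of 2209 mm between their inner faces. Two horizontal rails of 87×73 mm section span the gap between the posts with their undersides at z = 257 mm and z = 1195 mm, flush with the posts' −y face. 8 pickets, each 74 mm wide, 23 mm thick and 1294 mm tall, are fixed to the +y face of the rails with their bottoms at z = 54 mm, evenly spaced across the span with equal gaps (rounded down to the nearest mm) at the −x end and between each pair — any rounding remainder accumulates at the +x end.

C is a door frame. The clear opening is 729 mm wide and 1999 mm high. Two 45 mm wide jambs, 170 mm deep, stand either side of the opening from the floor to the top of the opening. A 68 mm thick head sits across the top of both jambs, spanning the full outside width of the frame.

The fence section is against the table's +x side, with their −y faces flush. The door frame is on top of the table.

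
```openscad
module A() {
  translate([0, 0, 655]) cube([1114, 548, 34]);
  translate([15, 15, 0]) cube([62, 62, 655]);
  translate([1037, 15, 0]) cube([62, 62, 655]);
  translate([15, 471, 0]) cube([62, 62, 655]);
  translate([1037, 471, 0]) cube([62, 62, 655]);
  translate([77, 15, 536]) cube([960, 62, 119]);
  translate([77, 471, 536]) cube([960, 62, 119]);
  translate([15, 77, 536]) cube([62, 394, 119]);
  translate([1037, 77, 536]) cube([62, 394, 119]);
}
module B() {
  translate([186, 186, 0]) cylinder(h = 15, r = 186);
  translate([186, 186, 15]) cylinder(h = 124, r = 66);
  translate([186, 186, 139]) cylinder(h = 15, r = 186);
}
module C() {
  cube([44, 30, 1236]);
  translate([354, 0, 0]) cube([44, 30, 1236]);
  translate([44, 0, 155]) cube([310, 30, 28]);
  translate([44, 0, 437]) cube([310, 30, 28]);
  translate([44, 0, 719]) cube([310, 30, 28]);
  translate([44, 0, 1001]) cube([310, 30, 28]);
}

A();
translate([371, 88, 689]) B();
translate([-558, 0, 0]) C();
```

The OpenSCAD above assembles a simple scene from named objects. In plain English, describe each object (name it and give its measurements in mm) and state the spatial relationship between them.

A is a table with a 1114×548 mm rectangular top, 34 mm thick, top surface at z = 689 mm, supported by four 62×62 mm square legs, each inset 15 mm from the nearest pair of top edges, running from the floor. Four apron rails, 62 mm thick and 119 mm tall, run between adjacent legs with their top edges flush with the underside of the top and their outer faces flush with the legs' outer faces.

B is a spool: two coaxial disc flanges of radius 186 mm and thickness 15 mm, joined by a core cylinder of radius 66 mm and height 124 mm. The lower flange rests on z = 0 and the three cylinders share a vertical axis.

C is a straight ladder. Two 44×30 mm vertical rails, 1236 mm tall, stand 398 mm apart (outside-to-outside) with their front faces coplanar on the −y side. 4 rungs, each 30 mm deep and 28 mm tall, span between the inner faces of the rails, front faces flush with the rails. The lowest rung's underside is at z = 155 mm and rungs are spaced 282 mm apart (underside to underside).

The spool is on top of the table, centred. The ladder is on the floor beside the table on its −x side.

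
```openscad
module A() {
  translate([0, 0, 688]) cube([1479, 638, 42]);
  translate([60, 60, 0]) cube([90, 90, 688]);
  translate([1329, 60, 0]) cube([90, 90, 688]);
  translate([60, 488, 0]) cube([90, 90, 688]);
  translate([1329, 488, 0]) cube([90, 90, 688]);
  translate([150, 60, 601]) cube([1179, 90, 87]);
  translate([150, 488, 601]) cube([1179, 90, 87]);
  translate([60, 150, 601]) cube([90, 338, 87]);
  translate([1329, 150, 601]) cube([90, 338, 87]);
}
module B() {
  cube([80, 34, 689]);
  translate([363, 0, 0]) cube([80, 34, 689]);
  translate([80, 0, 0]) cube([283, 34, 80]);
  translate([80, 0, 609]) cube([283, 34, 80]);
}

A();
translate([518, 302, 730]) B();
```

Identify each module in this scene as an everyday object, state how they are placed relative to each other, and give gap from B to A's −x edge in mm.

The picture frame's min-x is at 518; the table's min-x is 0; gap = 518 mm.

A is a table. B is a picture frame. The picture frame is on top of the table, centred. The gap from the picture frame to the table's −x edge is 518 mm.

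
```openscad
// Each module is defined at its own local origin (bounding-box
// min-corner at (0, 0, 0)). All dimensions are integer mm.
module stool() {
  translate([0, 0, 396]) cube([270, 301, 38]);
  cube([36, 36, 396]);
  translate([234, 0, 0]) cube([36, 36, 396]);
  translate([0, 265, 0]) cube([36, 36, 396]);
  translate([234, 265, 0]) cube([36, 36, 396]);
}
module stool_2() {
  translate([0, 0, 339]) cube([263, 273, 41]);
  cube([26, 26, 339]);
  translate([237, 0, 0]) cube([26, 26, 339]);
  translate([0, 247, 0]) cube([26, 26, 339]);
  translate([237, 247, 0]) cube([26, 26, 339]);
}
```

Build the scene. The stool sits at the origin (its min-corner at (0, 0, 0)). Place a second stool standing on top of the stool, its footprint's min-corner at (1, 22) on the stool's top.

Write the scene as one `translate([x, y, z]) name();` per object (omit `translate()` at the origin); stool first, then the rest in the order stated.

stool();
translate([1, 22, 434]) stool_2();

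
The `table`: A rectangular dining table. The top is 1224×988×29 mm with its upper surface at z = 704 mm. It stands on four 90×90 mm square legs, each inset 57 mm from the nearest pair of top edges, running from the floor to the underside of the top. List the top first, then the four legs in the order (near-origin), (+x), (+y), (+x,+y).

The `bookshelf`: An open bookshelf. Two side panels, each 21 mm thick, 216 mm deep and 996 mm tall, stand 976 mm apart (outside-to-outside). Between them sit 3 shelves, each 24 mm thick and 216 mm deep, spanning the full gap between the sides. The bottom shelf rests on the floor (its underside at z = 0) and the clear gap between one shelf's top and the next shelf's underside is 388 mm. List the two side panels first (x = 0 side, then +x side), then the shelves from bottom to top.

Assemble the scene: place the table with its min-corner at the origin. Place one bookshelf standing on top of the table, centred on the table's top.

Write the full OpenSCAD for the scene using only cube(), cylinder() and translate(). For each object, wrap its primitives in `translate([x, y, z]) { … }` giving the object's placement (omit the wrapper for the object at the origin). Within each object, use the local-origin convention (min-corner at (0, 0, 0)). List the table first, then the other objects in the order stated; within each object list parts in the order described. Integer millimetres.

translate([0, 0, 675]) cube([1224, 988, 29]);
translate([57, 57, 0]) cube([90, 90, 675]);
translate([1077, 57, 0]) cube([90, 90, 675]);
translate([57, 841, 0]) cube([90, 90, 675]);
translate([1077, 841, 0]) cube([90, 90, 675]);
translate([124, 386, 704]) {
  cube([21, 216, 996]);
  translate([955, 0, 0]) cube([21, 216, 996]);
  translate([21, 0, 0]) cube([934, 216, 24]);
  translate([21, 0, 412]) cube([934, 216, 24]);
  translate([21, 0, 824]) cube([934, 216, 24]);
}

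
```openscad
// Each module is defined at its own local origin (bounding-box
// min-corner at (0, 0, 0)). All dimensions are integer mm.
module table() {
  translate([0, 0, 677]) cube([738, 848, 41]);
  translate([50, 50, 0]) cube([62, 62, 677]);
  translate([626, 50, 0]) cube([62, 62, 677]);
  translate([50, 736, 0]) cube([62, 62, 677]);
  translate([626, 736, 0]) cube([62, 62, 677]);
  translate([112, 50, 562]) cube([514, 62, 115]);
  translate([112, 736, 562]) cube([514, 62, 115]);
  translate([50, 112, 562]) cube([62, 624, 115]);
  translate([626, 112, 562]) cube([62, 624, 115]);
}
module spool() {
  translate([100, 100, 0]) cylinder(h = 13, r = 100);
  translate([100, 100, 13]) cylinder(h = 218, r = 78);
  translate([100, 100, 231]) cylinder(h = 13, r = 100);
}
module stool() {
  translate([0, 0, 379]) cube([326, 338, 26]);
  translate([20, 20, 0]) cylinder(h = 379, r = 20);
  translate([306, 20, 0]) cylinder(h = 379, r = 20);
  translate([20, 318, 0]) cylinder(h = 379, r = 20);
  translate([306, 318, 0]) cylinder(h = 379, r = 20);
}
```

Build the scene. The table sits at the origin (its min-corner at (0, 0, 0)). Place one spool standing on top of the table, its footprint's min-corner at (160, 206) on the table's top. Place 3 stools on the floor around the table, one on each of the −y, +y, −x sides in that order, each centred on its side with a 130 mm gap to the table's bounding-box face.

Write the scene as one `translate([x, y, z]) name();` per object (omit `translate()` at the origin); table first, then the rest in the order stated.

table();
translate([160, 206, 718]) spool();
translate([206, -468, 0]) stool();
translate([206, 978, 0]) stool();
translate([-456, 255, 0]) stool();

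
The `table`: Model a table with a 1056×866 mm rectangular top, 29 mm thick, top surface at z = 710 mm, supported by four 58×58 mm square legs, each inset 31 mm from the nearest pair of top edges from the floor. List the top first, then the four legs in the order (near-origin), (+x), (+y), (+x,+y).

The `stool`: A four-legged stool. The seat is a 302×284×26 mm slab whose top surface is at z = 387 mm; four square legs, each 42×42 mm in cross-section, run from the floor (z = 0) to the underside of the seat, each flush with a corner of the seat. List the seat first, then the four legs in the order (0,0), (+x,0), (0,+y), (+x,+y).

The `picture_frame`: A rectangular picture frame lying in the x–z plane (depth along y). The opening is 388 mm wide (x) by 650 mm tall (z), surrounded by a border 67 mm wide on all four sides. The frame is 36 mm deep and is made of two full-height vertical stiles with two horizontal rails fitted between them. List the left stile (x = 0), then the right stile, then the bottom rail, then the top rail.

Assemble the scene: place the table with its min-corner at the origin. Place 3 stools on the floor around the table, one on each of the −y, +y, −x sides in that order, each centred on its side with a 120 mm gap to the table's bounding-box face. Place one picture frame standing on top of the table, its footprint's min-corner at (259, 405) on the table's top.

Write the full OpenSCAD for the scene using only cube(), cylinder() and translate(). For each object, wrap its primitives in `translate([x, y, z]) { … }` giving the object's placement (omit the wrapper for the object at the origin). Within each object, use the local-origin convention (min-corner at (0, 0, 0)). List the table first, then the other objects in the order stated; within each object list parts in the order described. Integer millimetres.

translate([0, 0, 681]) cube([1056, 866, 29]);
translate([31, 31, 0]) cube([58, 58, 681]);
translate([967, 31, 0]) cube([58, 58, 681]);
translate([31, 777, 0]) cube([58, 58, 681]);
translate([967, 777, 0]) cube([58, 58, 681]);
translate([377, -404, 0]) {
  translate([0, 0, 361]) cube([302, 284, 26]);
  cube([42, 42, 361]);
  translate([260, 0, 0]) cube([42, 42, 361]);
  translate([0, 242, 0]) cube([42, 42, 361]);
  translate([260, 242, 0]) cube([42, 42, 361]);
}
translate([377, 986, 0]) {
  translate([0, 0, 361]) cube([302, 284, 26]);
  cube([42, 42, 361]);
  translate([260, 0, 0]) cube([42, 42, 361]);
  translate([0, 242, 0]) cube([42, 42, 361]);
  translate([260, 242, 0]) cube([42, 42, 361]);
}
translate([-422, 291, 0]) {
  translate([0, 0, 361]) cube([302, 284, 26]);
  cube([42, 42, 361]);
  translate([260, 0, 0]) cube([42, 42, 361]);
  translate([0, 242, 0]) cube([42, 42, 361]);
  translate([260, 242, 0]) cube([42, 42, 361]);
}
translate([259, 405, 710]) {
  cube([67, 36, 784]);
  translate([455, 0, 0]) cube([67, 36, 784]);
  translate([67, 0, 0]) cube([388, 36, 67]);
  translate([67, 0, 717]) cube([388, 36, 67]);
}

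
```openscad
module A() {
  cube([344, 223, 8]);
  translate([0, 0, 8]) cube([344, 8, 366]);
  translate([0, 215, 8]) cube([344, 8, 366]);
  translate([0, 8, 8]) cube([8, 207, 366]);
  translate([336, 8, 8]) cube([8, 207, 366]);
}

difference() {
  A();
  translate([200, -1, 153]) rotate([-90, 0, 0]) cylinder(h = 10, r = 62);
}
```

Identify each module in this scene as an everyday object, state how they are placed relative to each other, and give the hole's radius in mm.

The subtracted cylinder has r = 62 mm.

A is an open box. The open box has a circular hole through its front wall. The hole's radius is 62 mm.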